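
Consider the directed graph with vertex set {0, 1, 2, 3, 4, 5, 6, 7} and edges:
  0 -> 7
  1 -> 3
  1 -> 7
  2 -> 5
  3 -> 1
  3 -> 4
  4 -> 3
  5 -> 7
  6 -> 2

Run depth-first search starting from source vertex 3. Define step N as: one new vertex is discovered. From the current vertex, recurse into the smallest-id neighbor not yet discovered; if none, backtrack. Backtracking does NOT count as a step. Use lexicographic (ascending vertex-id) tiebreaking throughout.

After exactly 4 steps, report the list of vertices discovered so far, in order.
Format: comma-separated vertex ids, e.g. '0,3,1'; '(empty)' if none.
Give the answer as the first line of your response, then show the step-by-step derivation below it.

3,1,7,4

step 1: discover 3; path=3; order=3
step 2: discover 1; path=3>1; order=3,1
step 3: discover 7; path=3>1>7; order=3,1,7
step 4: discover 4; path=3>4; order=3,1,7,4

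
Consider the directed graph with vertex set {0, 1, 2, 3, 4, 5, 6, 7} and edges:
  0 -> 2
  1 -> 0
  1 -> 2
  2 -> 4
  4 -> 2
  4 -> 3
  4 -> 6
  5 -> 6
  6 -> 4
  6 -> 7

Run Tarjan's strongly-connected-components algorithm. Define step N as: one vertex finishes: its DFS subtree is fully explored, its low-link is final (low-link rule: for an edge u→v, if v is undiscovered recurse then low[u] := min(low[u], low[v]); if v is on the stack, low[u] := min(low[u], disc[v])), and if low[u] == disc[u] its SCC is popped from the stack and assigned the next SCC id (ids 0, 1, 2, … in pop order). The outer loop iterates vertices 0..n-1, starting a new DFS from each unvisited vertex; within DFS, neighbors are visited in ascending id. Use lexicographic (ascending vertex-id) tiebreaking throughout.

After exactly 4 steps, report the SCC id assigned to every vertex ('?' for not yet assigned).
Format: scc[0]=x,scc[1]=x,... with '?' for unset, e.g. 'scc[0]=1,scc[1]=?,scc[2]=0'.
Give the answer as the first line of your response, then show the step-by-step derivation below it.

scc[0]=?,scc[1]=?,scc[2]=?,scc[3]=0,scc[4]=?,scc[5]=?,scc[6]=?,scc[7]=1

step 1: low=(low[0]=0,low[1]=?,low[2]=1,low[3]=3,low[4]=1,low[5]=?,low[6]=?,low[7]=?); scc=(scc[0]=?,scc[1]=?,scc[2]=?,scc[3]=0,scc[4]=?,scc[5]=?,scc[6]=?,scc[7]=?)
step 2: low=(low[0]=0,low[1]=?,low[2]=1,low[3]=3,low[4]=1,low[5]=?,low[6]=2,low[7]=5); scc=(scc[0]=?,scc[1]=?,scc[2]=?,scc[3]=0,scc[4]=?,scc[5]=?,scc[6]=?,scc[7]=1)
step 3: low=(low[0]=0,low[1]=?,low[2]=1,low[3]=3,low[4]=1,low[5]=?,low[6]=2,low[7]=5); scc=(scc[0]=?,scc[1]=?,scc[2]=?,scc[3]=0,scc[4]=?,scc[5]=?,scc[6]=?,scc[7]=1)
step 4: low=(low[0]=0,low[1]=?,low[2]=1,low[3]=3,low[4]=1,low[5]=?,low[6]=2,low[7]=5); scc=(scc[0]=?,scc[1]=?,scc[2]=?,scc[3]=0,scc[4]=?,scc[5]=?,scc[6]=?,scc[7]=1)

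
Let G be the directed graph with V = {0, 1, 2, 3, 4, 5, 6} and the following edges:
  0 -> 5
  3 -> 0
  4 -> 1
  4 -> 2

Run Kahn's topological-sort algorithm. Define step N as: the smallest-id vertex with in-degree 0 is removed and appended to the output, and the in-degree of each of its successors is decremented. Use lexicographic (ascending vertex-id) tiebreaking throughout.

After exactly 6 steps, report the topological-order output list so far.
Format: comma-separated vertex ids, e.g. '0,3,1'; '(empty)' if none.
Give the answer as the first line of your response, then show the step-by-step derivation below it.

3,0,4,1,2,5

step 1: output 3; order=[3]; indeg=(0,1,1,0,0,1,0)
step 2: output 0; order=[3,0]; indeg=(0,1,1,0,0,0,0)
step 3: output 4; order=[3,0,4]; indeg=(0,0,0,0,0,0,0)
step 4: output 1; order=[3,0,4,1]; indeg=(0,0,0,0,0,0,0)
step 5: output 2; order=[3,0,4,1,2]; indeg=(0,0,0,0,0,0,0)
step 6: output 5; order=[3,0,4,1,2,5]; indeg=(0,0,0,0,0,0,0)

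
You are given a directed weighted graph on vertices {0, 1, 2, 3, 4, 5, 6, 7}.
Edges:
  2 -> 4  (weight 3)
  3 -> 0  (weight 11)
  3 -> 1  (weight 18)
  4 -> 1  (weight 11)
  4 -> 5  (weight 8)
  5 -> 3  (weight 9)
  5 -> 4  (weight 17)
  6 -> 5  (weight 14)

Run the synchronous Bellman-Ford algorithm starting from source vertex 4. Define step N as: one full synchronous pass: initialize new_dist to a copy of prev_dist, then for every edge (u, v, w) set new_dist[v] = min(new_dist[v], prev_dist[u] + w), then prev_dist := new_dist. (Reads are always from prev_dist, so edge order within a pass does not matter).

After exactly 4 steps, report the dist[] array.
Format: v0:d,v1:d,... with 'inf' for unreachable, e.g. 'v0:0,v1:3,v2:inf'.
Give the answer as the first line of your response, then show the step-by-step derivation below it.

v0:28,v1:11,v2:inf,v3:17,v4:0,v5:8,v6:inf,v7:inf

step 1: dist = v0:inf,v1:11,v2:inf,v3:inf,v4:0,v5:8,v6:inf,v7:inf
step 2: dist = v0:inf,v1:11,v2:inf,v3:17,v4:0,v5:8,v6:inf,v7:inf
step 3: dist = v0:28,v1:11,v2:inf,v3:17,v4:0,v5:8,v6:inf,v7:inf
step 4: dist = v0:28,v1:11,v2:inf,v3:17,v4:0,v5:8,v6:inf,v7:inf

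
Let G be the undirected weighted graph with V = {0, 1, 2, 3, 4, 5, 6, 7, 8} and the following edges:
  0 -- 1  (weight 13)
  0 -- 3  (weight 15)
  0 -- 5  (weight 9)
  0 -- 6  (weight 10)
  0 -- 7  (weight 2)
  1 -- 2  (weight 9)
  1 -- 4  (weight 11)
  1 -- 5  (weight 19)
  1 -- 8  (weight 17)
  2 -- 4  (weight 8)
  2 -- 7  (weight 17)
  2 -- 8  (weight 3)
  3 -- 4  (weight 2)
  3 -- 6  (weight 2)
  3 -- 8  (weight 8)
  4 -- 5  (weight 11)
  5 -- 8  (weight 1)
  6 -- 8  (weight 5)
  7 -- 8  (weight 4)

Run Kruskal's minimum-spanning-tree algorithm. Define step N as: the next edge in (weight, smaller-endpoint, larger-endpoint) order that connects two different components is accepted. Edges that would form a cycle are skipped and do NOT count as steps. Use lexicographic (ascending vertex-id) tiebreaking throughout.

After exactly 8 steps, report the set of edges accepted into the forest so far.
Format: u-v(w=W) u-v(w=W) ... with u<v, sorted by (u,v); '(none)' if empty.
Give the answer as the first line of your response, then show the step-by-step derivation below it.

0-7(w=2) 1-2(w=9) 2-8(w=3) 3-4(w=2) 3-6(w=2) 5-8(w=1) 6-8(w=5) 7-8(w=4)

step 1: add edge 5-8 (w=1); MST = {5-8(w=1)}
step 2: add edge 0-7 (w=2); MST = {0-7(w=2) 5-8(w=1)}
step 3: add edge 3-4 (w=2); MST = {0-7(w=2) 3-4(w=2) 5-8(w=1)}
step 4: add edge 3-6 (w=2); MST = {0-7(w=2) 3-4(w=2) 3-6(w=2) 5-8(w=1)}
step 5: add edge 2-8 (w=3); MST = {0-7(w=2) 2-8(w=3) 3-4(w=2) 3-6(w=2) 5-8(w=1)}
step 6: add edge 7-8 (w=4); MST = {0-7(w=2) 2-8(w=3) 3-4(w=2) 3-6(w=2) 5-8(w=1) 7-8(w=4)}
step 7: add edge 6-8 (w=5); MST = {0-7(w=2) 2-8(w=3) 3-4(w=2) 3-6(w=2) 5-8(w=1) 6-8(w=5) 7-8(w=4)}
step 8: add edge 1-2 (w=9); MST = {0-7(w=2) 1-2(w=9) 2-8(w=3) 3-4(w=2) 3-6(w=2) 5-8(w=1) 6-8(w=5) 7-8(w=4)}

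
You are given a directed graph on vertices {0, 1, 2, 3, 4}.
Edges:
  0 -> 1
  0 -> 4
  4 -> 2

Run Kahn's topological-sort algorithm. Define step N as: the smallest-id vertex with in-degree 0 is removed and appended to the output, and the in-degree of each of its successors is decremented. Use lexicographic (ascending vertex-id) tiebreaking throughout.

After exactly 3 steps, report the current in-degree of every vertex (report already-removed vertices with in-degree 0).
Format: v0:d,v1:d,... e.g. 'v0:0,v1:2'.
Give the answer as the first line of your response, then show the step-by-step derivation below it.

v0:0,v1:0,v2:1,v3:0,v4:0

step 1: output 0; order=[0]; indeg=(0,0,1,0,0)
step 2: output 1; order=[0,1]; indeg=(0,0,1,0,0)
step 3: output 3; order=[0,1,3]; indeg=(0,0,1,0,0)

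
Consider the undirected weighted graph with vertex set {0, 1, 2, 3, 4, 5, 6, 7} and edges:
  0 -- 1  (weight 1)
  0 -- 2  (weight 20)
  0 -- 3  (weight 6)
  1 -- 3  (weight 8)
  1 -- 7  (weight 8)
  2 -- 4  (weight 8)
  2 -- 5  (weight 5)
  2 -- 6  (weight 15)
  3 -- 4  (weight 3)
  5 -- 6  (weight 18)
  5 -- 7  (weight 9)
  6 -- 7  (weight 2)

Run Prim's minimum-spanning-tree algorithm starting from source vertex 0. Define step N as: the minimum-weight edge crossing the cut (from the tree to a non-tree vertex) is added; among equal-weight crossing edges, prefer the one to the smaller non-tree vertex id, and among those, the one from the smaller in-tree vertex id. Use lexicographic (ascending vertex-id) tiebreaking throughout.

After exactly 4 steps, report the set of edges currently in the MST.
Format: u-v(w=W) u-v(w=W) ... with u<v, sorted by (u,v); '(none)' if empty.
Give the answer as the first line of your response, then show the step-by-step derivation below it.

0-1(w=1) 0-3(w=6) 2-4(w=8) 3-4(w=3)

step 1: add edge 0-1 (w=1); MST = {0-1(w=1)}
step 2: add edge 0-3 (w=6); MST = {0-1(w=1) 0-3(w=6)}
step 3: add edge 3-4 (w=3); MST = {0-1(w=1) 0-3(w=6) 3-4(w=3)}
step 4: add edge 2-4 (w=8); MST = {0-1(w=1) 0-3(w=6) 2-4(w=8) 3-4(w=3)}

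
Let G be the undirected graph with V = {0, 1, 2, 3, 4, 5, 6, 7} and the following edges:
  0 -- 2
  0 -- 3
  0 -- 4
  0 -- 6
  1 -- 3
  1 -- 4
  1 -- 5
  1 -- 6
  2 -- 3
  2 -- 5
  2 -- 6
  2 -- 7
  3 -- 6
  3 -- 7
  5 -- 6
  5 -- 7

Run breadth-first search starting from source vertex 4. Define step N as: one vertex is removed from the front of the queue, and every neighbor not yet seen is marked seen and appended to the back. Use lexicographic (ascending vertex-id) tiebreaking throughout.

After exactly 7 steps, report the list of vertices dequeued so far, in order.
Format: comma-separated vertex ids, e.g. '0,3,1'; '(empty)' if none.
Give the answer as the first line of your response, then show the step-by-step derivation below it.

4,0,1,2,3,6,5

step 1: dequeue 4; queue=[0,1]; order=4
step 2: dequeue 0; queue=[1,2,3,6]; order=4,0
step 3: dequeue 1; queue=[2,3,6,5]; order=4,0,1
step 4: dequeue 2; queue=[3,6,5,7]; order=4,0,1,2
step 5: dequeue 3; queue=[6,5,7]; order=4,0,1,2,3
step 6: dequeue 6; queue=[5,7]; order=4,0,1,2,3,6
step 7: dequeue 5; queue=[7]; order=4,0,1,2,3,6,5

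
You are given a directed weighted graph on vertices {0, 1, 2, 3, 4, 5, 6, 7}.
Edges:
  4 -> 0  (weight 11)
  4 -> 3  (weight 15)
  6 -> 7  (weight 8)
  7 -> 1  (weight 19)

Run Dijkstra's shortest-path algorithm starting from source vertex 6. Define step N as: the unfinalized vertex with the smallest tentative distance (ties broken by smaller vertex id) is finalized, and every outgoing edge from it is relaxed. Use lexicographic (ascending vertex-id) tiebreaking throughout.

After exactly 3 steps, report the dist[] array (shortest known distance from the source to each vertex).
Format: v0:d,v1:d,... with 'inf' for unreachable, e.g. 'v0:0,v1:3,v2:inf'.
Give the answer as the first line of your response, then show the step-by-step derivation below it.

v0:inf,v1:27,v2:inf,v3:inf,v4:inf,v5:inf,v6:0,v7:8

step 1: dist = v0:inf,v1:inf,v2:inf,v3:inf,v4:inf,v5:inf,v6:0,v7:8
step 2: dist = v0:inf,v1:27,v2:inf,v3:inf,v4:inf,v5:inf,v6:0,v7:8
step 3: dist = v0:inf,v1:27,v2:inf,v3:inf,v4:inf,v5:inf,v6:0,v7:8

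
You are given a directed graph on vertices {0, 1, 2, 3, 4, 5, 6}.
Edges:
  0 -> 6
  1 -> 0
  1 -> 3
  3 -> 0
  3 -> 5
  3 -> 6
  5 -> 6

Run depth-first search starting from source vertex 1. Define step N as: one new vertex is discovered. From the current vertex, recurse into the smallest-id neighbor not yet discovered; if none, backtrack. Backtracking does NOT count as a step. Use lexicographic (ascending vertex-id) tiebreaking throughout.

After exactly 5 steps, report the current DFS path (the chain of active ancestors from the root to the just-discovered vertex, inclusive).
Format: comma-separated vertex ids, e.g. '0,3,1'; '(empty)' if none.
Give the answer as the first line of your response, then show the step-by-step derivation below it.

1,3,5

step 1: discover 1; path=1; order=1
step 2: discover 0; path=1>0; order=1,0
step 3: discover 6; path=1>0>6; order=1,0,6
step 4: discover 3; path=1>3; order=1,0,6,3
step 5: discover 5; path=1>3>5; order=1,0,6,3,5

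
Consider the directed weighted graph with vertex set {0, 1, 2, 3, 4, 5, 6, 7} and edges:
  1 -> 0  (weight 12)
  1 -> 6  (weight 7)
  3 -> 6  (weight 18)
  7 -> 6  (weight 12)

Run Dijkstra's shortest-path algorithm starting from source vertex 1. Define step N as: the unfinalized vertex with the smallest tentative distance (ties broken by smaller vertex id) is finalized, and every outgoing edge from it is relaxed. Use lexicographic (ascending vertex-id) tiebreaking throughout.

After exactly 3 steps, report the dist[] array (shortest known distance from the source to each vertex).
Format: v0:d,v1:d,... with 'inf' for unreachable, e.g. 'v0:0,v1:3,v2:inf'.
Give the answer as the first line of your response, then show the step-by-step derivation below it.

v0:12,v1:0,v2:inf,v3:inf,v4:inf,v5:inf,v6:7,v7:inf

step 1: dist = v0:12,v1:0,v2:inf,v3:inf,v4:inf,v5:inf,v6:7,v7:inf
step 2: dist = v0:12,v1:0,v2:inf,v3:inf,v4:inf,v5:inf,v6:7,v7:inf
step 3: dist = v0:12,v1:0,v2:inf,v3:inf,v4:inf,v5:inf,v6:7,v7:inf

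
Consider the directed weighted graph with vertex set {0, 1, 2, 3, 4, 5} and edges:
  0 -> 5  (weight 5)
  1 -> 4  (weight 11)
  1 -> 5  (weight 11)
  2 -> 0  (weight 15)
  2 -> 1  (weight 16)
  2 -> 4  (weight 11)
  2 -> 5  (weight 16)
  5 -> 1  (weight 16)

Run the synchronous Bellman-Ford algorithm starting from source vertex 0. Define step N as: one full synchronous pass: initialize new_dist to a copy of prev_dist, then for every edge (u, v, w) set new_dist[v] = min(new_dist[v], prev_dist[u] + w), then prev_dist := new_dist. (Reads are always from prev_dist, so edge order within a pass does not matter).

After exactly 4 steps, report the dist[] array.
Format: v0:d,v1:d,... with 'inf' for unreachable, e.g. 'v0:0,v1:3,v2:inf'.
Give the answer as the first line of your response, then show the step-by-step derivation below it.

v0:0,v1:21,v2:inf,v3:inf,v4:32,v5:5

step 1: dist = v0:0,v1:inf,v2:inf,v3:inf,v4:inf,v5:5
step 2: dist = v0:0,v1:21,v2:inf,v3:inf,v4:inf,v5:5
step 3: dist = v0:0,v1:21,v2:inf,v3:inf,v4:32,v5:5
step 4: dist = v0:0,v1:21,v2:inf,v3:inf,v4:32,v5:5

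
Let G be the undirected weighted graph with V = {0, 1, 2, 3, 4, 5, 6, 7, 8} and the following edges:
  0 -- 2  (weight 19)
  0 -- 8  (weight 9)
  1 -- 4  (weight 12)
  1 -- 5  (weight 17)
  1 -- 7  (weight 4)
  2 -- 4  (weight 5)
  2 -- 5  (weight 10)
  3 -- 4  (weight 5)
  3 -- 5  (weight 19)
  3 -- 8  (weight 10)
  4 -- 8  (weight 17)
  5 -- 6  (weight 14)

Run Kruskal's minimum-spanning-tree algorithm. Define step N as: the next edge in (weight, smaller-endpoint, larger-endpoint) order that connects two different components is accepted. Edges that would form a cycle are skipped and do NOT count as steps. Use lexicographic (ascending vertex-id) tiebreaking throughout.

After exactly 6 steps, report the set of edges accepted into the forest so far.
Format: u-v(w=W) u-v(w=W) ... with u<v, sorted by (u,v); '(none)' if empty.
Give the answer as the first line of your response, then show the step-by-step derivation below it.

0-8(w=9) 1-7(w=4) 2-4(w=5) 2-5(w=10) 3-4(w=5) 3-8(w=10)

step 1: add edge 1-7 (w=4); MST = {1-7(w=4)}
step 2: add edge 2-4 (w=5); MST = {1-7(w=4) 2-4(w=5)}
step 3: add edge 3-4 (w=5); MST = {1-7(w=4) 2-4(w=5) 3-4(w=5)}
step 4: add edge 0-8 (w=9); MST = {0-8(w=9) 1-7(w=4) 2-4(w=5) 3-4(w=5)}
step 5: add edge 2-5 (w=10); MST = {0-8(w=9) 1-7(w=4) 2-4(w=5) 2-5(w=10) 3-4(w=5)}
step 6: add edge 3-8 (w=10); MST = {0-8(w=9) 1-7(w=4) 2-4(w=5) 2-5(w=10) 3-4(w=5) 3-8(w=10)}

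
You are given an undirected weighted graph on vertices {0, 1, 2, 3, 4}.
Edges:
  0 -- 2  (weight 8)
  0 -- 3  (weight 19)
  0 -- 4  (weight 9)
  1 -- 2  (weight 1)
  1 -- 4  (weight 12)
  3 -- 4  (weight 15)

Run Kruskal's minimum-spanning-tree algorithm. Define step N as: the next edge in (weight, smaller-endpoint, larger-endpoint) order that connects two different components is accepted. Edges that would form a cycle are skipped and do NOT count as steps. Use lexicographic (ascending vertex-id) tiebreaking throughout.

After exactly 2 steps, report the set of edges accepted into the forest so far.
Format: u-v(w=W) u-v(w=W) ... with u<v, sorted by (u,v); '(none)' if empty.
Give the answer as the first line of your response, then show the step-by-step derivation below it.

0-2(w=8) 1-2(w=1)

step 1: add edge 1-2 (w=1); MST = {1-2(w=1)}
step 2: add edge 0-2 (w=8); MST = {0-2(w=8) 1-2(w=1)}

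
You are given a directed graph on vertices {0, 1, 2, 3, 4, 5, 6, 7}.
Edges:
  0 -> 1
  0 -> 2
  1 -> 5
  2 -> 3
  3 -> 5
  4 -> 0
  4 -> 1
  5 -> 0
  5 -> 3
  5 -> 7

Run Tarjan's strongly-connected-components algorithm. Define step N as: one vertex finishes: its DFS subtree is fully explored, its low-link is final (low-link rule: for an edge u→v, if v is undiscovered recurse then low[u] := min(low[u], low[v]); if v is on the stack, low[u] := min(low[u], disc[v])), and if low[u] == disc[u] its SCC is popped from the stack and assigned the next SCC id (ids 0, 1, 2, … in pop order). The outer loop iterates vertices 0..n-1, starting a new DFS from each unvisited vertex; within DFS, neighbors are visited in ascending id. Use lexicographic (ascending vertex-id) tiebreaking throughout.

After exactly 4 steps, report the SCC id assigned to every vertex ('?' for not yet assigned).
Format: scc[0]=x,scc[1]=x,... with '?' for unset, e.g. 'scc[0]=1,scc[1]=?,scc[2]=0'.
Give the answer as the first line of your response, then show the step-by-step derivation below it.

scc[0]=?,scc[1]=?,scc[2]=?,scc[3]=?,scc[4]=?,scc[5]=?,scc[6]=?,scc[7]=0

step 1: low=(low[0]=0,low[1]=1,low[2]=?,low[3]=2,low[4]=?,low[5]=0,low[6]=?,low[7]=?); scc=(scc[0]=?,scc[1]=?,scc[2]=?,scc[3]=?,scc[4]=?,scc[5]=?,scc[6]=?,scc[7]=?)
step 2: low=(low[0]=0,low[1]=1,low[2]=?,low[3]=2,low[4]=?,low[5]=0,low[6]=?,low[7]=4); scc=(scc[0]=?,scc[1]=?,scc[2]=?,scc[3]=?,scc[4]=?,scc[5]=?,scc[6]=?,scc[7]=0)
step 3: low=(low[0]=0,low[1]=1,low[2]=?,low[3]=2,low[4]=?,low[5]=0,low[6]=?,low[7]=4); scc=(scc[0]=?,scc[1]=?,scc[2]=?,scc[3]=?,scc[4]=?,scc[5]=?,scc[6]=?,scc[7]=0)
step 4: low=(low[0]=0,low[1]=0,low[2]=?,low[3]=2,low[4]=?,low[5]=0,low[6]=?,low[7]=4); scc=(scc[0]=?,scc[1]=?,scc[2]=?,scc[3]=?,scc[4]=?,scc[5]=?,scc[6]=?,scc[7]=0)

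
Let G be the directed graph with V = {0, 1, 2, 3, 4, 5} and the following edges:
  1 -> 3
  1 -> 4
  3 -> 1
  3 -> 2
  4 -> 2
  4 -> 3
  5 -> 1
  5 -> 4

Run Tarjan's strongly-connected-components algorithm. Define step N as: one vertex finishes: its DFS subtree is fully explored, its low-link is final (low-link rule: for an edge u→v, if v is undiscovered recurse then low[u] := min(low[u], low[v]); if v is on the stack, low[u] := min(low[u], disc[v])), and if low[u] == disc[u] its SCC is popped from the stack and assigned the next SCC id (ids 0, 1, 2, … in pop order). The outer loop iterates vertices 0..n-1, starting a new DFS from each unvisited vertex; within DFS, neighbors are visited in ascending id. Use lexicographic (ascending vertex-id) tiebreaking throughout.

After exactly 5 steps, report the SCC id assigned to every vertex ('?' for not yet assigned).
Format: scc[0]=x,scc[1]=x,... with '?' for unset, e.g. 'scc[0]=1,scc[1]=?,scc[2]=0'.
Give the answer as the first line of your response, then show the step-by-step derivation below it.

scc[0]=0,scc[1]=2,scc[2]=1,scc[3]=2,scc[4]=2,scc[5]=?

step 1: low=(low[0]=0,low[1]=?,low[2]=?,low[3]=?,low[4]=?,low[5]=?); scc=(scc[0]=0,scc[1]=?,scc[2]=?,scc[3]=?,scc[4]=?,scc[5]=?)
step 2: low=(low[0]=0,low[1]=1,low[2]=3,low[3]=1,low[4]=?,low[5]=?); scc=(scc[0]=0,scc[1]=?,scc[2]=1,scc[3]=?,scc[4]=?,scc[5]=?)
step 3: low=(low[0]=0,low[1]=1,low[2]=3,low[3]=1,low[4]=?,low[5]=?); scc=(scc[0]=0,scc[1]=?,scc[2]=1,scc[3]=?,scc[4]=?,scc[5]=?)
step 4: low=(low[0]=0,low[1]=1,low[2]=3,low[3]=1,low[4]=2,low[5]=?); scc=(scc[0]=0,scc[1]=?,scc[2]=1,scc[3]=?,scc[4]=?,scc[5]=?)
step 5: low=(low[0]=0,low[1]=1,low[2]=3,low[3]=1,low[4]=2,low[5]=?); scc=(scc[0]=0,scc[1]=2,scc[2]=1,scc[3]=2,scc[4]=2,scc[5]=?)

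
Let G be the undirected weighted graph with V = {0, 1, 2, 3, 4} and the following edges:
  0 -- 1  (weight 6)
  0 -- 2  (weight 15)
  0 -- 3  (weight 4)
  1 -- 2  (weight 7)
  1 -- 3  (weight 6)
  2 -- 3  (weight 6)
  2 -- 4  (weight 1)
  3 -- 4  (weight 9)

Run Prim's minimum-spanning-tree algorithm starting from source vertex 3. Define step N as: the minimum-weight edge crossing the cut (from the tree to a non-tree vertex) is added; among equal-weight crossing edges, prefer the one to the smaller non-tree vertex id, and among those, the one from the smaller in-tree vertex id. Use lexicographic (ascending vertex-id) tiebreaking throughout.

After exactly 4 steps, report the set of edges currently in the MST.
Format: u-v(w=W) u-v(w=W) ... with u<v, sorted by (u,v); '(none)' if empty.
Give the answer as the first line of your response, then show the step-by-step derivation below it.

0-1(w=6) 0-3(w=4) 2-3(w=6) 2-4(w=1)

step 1: add edge 0-3 (w=4); MST = {0-3(w=4)}
step 2: add edge 0-1 (w=6); MST = {0-1(w=6) 0-3(w=4)}
step 3: add edge 2-3 (w=6); MST = {0-1(w=6) 0-3(w=4) 2-3(w=6)}
step 4: add edge 2-4 (w=1); MST = {0-1(w=6) 0-3(w=4) 2-3(w=6) 2-4(w=1)}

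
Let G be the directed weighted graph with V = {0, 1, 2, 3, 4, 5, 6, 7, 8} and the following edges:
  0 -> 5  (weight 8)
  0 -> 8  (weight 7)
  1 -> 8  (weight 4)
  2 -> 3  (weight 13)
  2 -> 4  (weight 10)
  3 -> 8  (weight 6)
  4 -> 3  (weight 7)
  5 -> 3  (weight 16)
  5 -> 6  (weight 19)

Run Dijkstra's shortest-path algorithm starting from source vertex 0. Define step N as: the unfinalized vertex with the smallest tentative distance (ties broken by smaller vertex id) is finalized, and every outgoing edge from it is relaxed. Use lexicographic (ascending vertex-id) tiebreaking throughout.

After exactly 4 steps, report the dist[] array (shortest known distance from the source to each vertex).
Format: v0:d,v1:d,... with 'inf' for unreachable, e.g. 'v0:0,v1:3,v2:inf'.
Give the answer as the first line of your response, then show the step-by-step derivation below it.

v0:0,v1:inf,v2:inf,v3:24,v4:inf,v5:8,v6:27,v7:inf,v8:7

step 1: dist = v0:0,v1:inf,v2:inf,v3:inf,v4:inf,v5:8,v6:inf,v7:inf,v8:7
step 2: dist = v0:0,v1:inf,v2:inf,v3:inf,v4:inf,v5:8,v6:inf,v7:inf,v8:7
step 3: dist = v0:0,v1:inf,v2:inf,v3:24,v4:inf,v5:8,v6:27,v7:inf,v8:7
step 4: dist = v0:0,v1:inf,v2:inf,v3:24,v4:inf,v5:8,v6:27,v7:inf,v8:7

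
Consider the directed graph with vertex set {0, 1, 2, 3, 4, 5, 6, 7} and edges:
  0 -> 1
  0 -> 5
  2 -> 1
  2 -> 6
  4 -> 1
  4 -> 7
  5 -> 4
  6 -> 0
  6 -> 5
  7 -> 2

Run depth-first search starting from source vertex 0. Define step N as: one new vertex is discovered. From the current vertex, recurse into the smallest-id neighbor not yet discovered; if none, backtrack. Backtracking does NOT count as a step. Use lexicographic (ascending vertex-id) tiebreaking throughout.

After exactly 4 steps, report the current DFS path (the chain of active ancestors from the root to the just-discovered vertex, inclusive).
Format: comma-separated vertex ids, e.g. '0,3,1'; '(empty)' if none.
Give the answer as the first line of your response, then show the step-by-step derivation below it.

0,5,4

step 1: discover 0; path=0; order=0
step 2: discover 1; path=0>1; order=0,1
step 3: discover 5; path=0>5; order=0,1,5
step 4: discover 4; path=0>5>4; order=0,1,5,4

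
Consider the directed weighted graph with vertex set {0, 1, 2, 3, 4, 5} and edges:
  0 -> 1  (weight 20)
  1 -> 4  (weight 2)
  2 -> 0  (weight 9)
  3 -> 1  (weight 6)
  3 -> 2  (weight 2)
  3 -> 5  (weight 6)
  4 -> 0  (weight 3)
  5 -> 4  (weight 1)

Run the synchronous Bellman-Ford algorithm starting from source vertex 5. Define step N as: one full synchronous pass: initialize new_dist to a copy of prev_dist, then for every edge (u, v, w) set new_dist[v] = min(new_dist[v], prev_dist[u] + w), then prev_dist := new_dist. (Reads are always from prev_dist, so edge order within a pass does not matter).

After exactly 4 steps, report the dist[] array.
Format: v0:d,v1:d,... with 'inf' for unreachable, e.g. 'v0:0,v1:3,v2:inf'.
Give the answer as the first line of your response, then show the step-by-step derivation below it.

v0:4,v1:24,v2:inf,v3:inf,v4:1,v5:0

step 1: dist = v0:inf,v1:inf,v2:inf,v3:inf,v4:1,v5:0
step 2: dist = v0:4,v1:inf,v2:inf,v3:inf,v4:1,v5:0
step 3: dist = v0:4,v1:24,v2:inf,v3:inf,v4:1,v5:0
step 4: dist = v0:4,v1:24,v2:inf,v3:inf,v4:1,v5:0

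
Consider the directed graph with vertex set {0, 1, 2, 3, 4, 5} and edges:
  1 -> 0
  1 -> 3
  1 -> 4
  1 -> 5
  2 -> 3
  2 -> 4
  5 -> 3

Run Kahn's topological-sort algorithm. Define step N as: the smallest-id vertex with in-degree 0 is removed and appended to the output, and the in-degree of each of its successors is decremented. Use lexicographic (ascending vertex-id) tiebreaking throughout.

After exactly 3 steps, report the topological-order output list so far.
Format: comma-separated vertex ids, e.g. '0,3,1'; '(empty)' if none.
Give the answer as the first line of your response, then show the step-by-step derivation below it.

1,0,2

step 1: output 1; order=[1]; indeg=(0,0,0,2,1,0)
step 2: output 0; order=[1,0]; indeg=(0,0,0,2,1,0)
step 3: output 2; order=[1,0,2]; indeg=(0,0,0,1,0,0)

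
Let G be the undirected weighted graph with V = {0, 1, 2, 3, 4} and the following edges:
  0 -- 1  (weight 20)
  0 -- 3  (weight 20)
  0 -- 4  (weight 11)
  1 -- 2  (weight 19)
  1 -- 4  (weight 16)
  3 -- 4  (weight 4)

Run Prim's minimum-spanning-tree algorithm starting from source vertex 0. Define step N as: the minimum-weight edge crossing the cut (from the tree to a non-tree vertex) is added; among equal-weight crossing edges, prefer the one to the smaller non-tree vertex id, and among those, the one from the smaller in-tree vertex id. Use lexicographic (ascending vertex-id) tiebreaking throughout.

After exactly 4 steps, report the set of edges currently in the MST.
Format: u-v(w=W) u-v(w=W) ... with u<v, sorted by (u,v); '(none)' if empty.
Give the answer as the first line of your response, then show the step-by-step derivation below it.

0-4(w=11) 1-2(w=19) 1-4(w=16) 3-4(w=4)

step 1: add edge 0-4 (w=11); MST = {0-4(w=11)}
step 2: add edge 3-4 (w=4); MST = {0-4(w=11) 3-4(w=4)}
step 3: add edge 1-4 (w=16); MST = {0-4(w=11) 1-4(w=16) 3-4(w=4)}
step 4: add edge 1-2 (w=19); MST = {0-4(w=11) 1-2(w=19) 1-4(w=16) 3-4(w=4)}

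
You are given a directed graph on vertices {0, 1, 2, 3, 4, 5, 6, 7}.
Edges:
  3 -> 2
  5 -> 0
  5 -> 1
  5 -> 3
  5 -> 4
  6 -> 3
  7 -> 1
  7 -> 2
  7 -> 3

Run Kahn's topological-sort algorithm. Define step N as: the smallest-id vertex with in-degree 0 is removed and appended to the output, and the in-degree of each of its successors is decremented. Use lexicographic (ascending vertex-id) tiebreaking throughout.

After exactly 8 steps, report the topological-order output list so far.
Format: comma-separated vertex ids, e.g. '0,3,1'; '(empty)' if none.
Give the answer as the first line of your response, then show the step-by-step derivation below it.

5,0,4,6,7,1,3,2

step 1: output 5; order=[5]; indeg=(0,1,2,2,0,0,0,0)
step 2: output 0; order=[5,0]; indeg=(0,1,2,2,0,0,0,0)
step 3: output 4; order=[5,0,4]; indeg=(0,1,2,2,0,0,0,0)
step 4: output 6; order=[5,0,4,6]; indeg=(0,1,2,1,0,0,0,0)
step 5: output 7; order=[5,0,4,6,7]; indeg=(0,0,1,0,0,0,0,0)
step 6: output 1; order=[5,0,4,6,7,1]; indeg=(0,0,1,0,0,0,0,0)
step 7: output 3; order=[5,0,4,6,7,1,3]; indeg=(0,0,0,0,0,0,0,0)
step 8: output 2; order=[5,0,4,6,7,1,3,2]; indeg=(0,0,0,0,0,0,0,0)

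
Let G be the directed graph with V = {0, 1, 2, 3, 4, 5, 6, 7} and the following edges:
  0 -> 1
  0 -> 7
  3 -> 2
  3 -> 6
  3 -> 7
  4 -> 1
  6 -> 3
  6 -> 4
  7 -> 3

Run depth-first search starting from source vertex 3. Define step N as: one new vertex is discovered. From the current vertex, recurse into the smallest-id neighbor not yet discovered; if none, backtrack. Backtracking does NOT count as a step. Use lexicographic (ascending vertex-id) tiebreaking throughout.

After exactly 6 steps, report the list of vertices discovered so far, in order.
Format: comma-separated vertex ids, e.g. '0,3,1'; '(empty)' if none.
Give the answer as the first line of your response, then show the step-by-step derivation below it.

3,2,6,4,1,7

step 1: discover 3; path=3; order=3
step 2: discover 2; path=3>2; order=3,2
step 3: discover 6; path=3>6; order=3,2,6
step 4: discover 4; path=3>6>4; order=3,2,6,4
step 5: discover 1; path=3>6>4>1; order=3,2,6,4,1
step 6: discover 7; path=3>7; order=3,2,6,4,1,7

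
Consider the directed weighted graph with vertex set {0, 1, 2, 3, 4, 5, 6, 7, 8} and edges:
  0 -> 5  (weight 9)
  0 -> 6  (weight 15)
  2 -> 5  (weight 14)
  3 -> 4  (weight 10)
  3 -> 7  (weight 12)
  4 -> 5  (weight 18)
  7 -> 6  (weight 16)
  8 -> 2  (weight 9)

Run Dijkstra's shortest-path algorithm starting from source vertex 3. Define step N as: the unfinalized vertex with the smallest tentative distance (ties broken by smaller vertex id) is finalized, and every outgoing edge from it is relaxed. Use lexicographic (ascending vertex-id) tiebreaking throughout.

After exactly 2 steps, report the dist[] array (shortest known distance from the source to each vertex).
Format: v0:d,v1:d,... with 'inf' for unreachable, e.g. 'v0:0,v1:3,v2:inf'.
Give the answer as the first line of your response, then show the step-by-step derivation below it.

v0:inf,v1:inf,v2:inf,v3:0,v4:10,v5:28,v6:inf,v7:12,v8:inf

step 1: dist = v0:inf,v1:inf,v2:inf,v3:0,v4:10,v5:inf,v6:inf,v7:12,v8:inf
step 2: dist = v0:inf,v1:inf,v2:inf,v3:0,v4:10,v5:28,v6:inf,v7:12,v8:inf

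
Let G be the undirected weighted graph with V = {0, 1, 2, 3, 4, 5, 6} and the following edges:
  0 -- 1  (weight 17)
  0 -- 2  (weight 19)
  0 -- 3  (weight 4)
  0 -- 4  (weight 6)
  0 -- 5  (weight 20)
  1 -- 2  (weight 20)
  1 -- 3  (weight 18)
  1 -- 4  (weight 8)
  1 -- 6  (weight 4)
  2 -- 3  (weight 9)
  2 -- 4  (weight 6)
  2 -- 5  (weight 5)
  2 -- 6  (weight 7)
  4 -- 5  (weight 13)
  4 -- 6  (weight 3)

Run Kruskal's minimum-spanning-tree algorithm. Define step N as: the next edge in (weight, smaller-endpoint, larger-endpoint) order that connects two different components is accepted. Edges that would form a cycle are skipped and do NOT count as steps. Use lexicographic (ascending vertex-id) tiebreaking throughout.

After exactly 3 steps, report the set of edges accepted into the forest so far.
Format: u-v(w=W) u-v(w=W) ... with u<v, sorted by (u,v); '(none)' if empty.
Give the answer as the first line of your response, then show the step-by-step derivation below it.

0-3(w=4) 1-6(w=4) 4-6(w=3)

step 1: add edge 4-6 (w=3); MST = {4-6(w=3)}
step 2: add edge 0-3 (w=4); MST = {0-3(w=4) 4-6(w=3)}
step 3: add edge 1-6 (w=4); MST = {0-3(w=4) 1-6(w=4) 4-6(w=3)}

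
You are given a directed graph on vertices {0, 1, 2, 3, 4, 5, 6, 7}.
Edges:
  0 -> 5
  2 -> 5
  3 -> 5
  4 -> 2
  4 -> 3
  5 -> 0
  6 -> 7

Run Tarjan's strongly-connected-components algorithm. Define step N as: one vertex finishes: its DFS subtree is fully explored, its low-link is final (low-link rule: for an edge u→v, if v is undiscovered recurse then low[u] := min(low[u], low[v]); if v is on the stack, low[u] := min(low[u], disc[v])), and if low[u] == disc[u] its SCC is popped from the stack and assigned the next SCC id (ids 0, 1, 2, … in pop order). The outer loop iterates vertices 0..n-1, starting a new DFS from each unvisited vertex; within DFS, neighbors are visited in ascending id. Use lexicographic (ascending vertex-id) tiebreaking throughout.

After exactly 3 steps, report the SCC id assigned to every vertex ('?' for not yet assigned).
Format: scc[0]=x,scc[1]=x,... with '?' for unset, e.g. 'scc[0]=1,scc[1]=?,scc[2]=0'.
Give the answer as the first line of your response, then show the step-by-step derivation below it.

scc[0]=0,scc[1]=1,scc[2]=?,scc[3]=?,scc[4]=?,scc[5]=0,scc[6]=?,scc[7]=?

step 1: low=(low[0]=0,low[1]=?,low[2]=?,low[3]=?,low[4]=?,low[5]=0,low[6]=?,low[7]=?); scc=(scc[0]=?,scc[1]=?,scc[2]=?,scc[3]=?,scc[4]=?,scc[5]=?,scc[6]=?,scc[7]=?)
step 2: low=(low[0]=0,low[1]=?,low[2]=?,low[3]=?,low[4]=?,low[5]=0,low[6]=?,low[7]=?); scc=(scc[0]=0,scc[1]=?,scc[2]=?,scc[3]=?,scc[4]=?,scc[5]=0,scc[6]=?,scc[7]=?)
step 3: low=(low[0]=0,low[1]=2,low[2]=?,low[3]=?,low[4]=?,low[5]=0,low[6]=?,low[7]=?); scc=(scc[0]=0,scc[1]=1,scc[2]=?,scc[3]=?,scc[4]=?,scc[5]=0,scc[6]=?,scc[7]=?)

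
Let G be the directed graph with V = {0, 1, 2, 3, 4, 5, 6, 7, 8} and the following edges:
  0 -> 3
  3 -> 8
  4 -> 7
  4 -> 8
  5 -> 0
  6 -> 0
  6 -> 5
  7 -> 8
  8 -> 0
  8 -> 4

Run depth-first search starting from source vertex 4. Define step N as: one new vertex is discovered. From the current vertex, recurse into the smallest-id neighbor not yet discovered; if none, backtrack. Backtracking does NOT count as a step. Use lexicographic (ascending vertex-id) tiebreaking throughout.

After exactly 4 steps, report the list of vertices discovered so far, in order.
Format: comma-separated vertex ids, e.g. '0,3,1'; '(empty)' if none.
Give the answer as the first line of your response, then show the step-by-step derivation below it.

4,7,8,0

step 1: discover 4; path=4; order=4
step 2: discover 7; path=4>7; order=4,7
step 3: discover 8; path=4>7>8; order=4,7,8
step 4: discover 0; path=4>7>8>0; order=4,7,8,0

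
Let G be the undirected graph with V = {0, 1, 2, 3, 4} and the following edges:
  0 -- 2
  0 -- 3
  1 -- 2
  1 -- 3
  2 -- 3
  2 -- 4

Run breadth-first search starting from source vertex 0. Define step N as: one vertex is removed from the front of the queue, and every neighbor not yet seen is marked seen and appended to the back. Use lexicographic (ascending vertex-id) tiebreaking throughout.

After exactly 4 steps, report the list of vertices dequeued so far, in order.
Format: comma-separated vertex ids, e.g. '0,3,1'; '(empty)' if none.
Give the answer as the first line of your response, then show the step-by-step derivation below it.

0,2,3,1

step 1: dequeue 0; queue=[2,3]; order=0
step 2: dequeue 2; queue=[3,1,4]; order=0,2
step 3: dequeue 3; queue=[1,4]; order=0,2,3
step 4: dequeue 1; queue=[4]; order=0,2,3,1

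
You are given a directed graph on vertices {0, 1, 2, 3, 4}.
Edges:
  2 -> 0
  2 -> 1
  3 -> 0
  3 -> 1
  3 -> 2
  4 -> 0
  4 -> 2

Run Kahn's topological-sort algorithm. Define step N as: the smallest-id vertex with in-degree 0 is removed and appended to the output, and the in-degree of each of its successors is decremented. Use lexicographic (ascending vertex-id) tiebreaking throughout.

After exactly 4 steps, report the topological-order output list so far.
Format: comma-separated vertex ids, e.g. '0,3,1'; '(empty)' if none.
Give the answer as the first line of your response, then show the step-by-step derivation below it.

3,4,2,0

step 1: output 3; order=[3]; indeg=(2,1,1,0,0)
step 2: output 4; order=[3,4]; indeg=(1,1,0,0,0)
step 3: output 2; order=[3,4,2]; indeg=(0,0,0,0,0)
step 4: output 0; order=[3,4,2,0]; indeg=(0,0,0,0,0)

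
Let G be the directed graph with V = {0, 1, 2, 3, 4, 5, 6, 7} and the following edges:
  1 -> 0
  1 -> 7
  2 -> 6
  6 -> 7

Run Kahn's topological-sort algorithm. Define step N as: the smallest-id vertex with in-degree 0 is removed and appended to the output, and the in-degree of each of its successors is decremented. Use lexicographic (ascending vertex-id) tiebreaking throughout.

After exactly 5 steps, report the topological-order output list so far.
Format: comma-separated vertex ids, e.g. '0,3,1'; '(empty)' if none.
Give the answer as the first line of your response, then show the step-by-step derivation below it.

1,0,2,3,4

step 1: output 1; order=[1]; indeg=(0,0,0,0,0,0,1,1)
step 2: output 0; order=[1,0]; indeg=(0,0,0,0,0,0,1,1)
step 3: output 2; order=[1,0,2]; indeg=(0,0,0,0,0,0,0,1)
step 4: output 3; order=[1,0,2,3]; indeg=(0,0,0,0,0,0,0,1)
step 5: output 4; order=[1,0,2,3,4]; indeg=(0,0,0,0,0,0,0,1)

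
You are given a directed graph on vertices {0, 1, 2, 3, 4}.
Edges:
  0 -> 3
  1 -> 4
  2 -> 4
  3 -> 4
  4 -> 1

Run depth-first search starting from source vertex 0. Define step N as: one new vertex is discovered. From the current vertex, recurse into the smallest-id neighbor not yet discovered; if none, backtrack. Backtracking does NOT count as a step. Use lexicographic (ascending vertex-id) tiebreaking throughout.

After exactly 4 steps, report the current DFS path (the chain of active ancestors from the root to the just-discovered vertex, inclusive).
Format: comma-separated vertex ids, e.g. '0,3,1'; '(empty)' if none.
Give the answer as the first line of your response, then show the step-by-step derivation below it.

0,3,4,1

step 1: discover 0; path=0; order=0
step 2: discover 3; path=0>3; order=0,3
step 3: discover 4; path=0>3>4; order=0,3,4
step 4: discover 1; path=0>3>4>1; order=0,3,4,1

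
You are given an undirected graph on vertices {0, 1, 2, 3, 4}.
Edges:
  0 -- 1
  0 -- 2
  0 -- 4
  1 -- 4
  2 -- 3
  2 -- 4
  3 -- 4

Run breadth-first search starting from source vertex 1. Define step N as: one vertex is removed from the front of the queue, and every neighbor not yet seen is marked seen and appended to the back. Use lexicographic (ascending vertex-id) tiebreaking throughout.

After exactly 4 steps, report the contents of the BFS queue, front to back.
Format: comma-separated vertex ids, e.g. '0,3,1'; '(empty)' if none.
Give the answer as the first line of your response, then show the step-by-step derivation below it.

3

step 1: dequeue 1; queue=[0,4]; order=1
step 2: dequeue 0; queue=[4,2]; order=1,0
step 3: dequeue 4; queue=[2,3]; order=1,0,4
step 4: dequeue 2; queue=[3]; order=1,0,4,2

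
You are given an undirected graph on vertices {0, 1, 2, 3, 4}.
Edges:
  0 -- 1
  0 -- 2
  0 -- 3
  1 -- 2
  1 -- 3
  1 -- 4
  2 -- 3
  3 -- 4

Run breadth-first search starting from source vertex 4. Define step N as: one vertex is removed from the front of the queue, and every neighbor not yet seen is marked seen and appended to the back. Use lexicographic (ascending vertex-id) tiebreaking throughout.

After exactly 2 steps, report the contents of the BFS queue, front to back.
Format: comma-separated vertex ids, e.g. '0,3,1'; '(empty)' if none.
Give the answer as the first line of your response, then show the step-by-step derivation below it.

3,0,2

step 1: dequeue 4; queue=[1,3]; order=4
step 2: dequeue 1; queue=[3,0,2]; order=4,1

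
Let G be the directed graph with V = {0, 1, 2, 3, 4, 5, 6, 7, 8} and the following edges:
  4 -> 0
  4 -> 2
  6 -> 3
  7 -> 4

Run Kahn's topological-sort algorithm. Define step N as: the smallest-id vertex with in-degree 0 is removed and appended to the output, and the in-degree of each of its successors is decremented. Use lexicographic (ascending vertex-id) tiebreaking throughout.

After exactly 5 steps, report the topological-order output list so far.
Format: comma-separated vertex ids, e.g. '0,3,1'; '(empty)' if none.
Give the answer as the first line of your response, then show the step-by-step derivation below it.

1,5,6,3,7

step 1: output 1; order=[1]; indeg=(1,0,1,1,1,0,0,0,0)
step 2: output 5; order=[1,5]; indeg=(1,0,1,1,1,0,0,0,0)
step 3: output 6; order=[1,5,6]; indeg=(1,0,1,0,1,0,0,0,0)
step 4: output 3; order=[1,5,6,3]; indeg=(1,0,1,0,1,0,0,0,0)
step 5: output 7; order=[1,5,6,3,7]; indeg=(1,0,1,0,0,0,0,0,0)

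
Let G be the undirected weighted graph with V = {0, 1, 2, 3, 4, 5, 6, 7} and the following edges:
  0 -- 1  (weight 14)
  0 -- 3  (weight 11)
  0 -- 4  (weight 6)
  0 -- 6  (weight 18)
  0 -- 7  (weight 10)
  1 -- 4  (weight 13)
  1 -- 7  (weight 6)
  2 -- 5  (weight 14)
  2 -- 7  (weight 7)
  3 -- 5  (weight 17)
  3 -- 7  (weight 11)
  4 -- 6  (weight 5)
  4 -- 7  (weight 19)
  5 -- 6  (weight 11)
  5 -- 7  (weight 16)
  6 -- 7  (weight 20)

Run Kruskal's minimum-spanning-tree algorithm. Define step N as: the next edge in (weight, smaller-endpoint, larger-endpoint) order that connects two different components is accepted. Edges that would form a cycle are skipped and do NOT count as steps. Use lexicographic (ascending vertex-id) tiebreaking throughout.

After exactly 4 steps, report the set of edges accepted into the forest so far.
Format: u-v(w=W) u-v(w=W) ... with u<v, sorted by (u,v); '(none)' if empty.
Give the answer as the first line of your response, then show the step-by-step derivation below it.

0-4(w=6) 1-7(w=6) 2-7(w=7) 4-6(w=5)

step 1: add edge 4-6 (w=5); MST = {4-6(w=5)}
step 2: add edge 0-4 (w=6); MST = {0-4(w=6) 4-6(w=5)}
step 3: add edge 1-7 (w=6); MST = {0-4(w=6) 1-7(w=6) 4-6(w=5)}
step 4: add edge 2-7 (w=7); MST = {0-4(w=6) 1-7(w=6) 2-7(w=7) 4-6(w=5)}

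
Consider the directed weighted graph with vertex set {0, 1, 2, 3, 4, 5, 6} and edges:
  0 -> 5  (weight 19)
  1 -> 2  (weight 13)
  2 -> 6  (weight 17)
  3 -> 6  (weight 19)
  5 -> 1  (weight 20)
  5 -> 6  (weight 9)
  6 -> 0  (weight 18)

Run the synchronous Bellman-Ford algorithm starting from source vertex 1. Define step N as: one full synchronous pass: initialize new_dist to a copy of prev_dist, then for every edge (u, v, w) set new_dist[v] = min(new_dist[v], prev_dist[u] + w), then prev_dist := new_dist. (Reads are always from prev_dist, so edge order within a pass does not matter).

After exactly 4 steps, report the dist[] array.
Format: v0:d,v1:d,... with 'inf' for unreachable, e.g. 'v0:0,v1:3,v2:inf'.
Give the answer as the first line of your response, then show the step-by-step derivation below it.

v0:48,v1:0,v2:13,v3:inf,v4:inf,v5:67,v6:30

step 1: dist = v0:inf,v1:0,v2:13,v3:inf,v4:inf,v5:inf,v6:inf
step 2: dist = v0:inf,v1:0,v2:13,v3:inf,v4:inf,v5:inf,v6:30
step 3: dist = v0:48,v1:0,v2:13,v3:inf,v4:inf,v5:inf,v6:30
step 4: dist = v0:48,v1:0,v2:13,v3:inf,v4:inf,v5:67,v6:30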